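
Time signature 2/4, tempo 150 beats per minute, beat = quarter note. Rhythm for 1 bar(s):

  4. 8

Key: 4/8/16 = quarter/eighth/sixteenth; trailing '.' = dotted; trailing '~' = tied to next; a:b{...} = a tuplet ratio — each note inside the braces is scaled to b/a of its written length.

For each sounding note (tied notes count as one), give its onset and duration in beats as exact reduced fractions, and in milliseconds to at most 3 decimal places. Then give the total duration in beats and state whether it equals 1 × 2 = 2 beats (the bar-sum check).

1) 0.0ms=0b +600.0ms=3/2b
2) 600.0ms=3/2b +200.0ms=1/2b
Σ=2b of 2 (150bpm 2/4) — PASS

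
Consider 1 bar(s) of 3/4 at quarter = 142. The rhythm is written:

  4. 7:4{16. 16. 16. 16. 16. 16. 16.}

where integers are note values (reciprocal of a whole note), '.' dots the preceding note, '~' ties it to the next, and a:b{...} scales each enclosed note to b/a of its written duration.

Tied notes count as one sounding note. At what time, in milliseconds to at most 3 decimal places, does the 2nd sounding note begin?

1. 0.0ms @ 0 + 633.803ms (3/2)
2. 633.803ms @ 3/2 + 90.543ms (3/14)
3. 724.346ms @ 12/7 + 90.543ms (3/14)
4. 814.889ms @ 27/14 + 90.543ms (3/14)
5. 905.433ms @ 15/7 + 90.543ms (3/14)
6. 995.976ms @ 33/14 + 90.543ms (3/14)
7. 1086.519ms @ 18/7 + 90.543ms (3/14)
8. 1177.062ms @ 39/14 + 90.543ms (3/14)

note 2 onset = 3/2b = 633.803ms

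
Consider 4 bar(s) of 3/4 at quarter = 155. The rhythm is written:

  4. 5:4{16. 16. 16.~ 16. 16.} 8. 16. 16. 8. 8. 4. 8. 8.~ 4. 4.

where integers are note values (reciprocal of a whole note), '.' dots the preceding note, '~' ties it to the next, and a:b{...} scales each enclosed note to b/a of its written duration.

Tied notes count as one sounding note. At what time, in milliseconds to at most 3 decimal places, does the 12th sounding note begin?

note 12 onset = 15/2b = 2903.226ms

1. 0.0ms @ 0 + 580.645ms (3/2)
2. 580.645ms @ 3/2 + 116.129ms (3/10)
3. 696.774ms @ 9/5 + 116.129ms (3/10)
4. 812.903ms @ 21/10 + 232.258ms (3/5)
5. 1045.161ms @ 27/10 + 116.129ms (3/10)
6. 1161.29ms @ 3 + 290.323ms (3/4)
7. 1451.613ms @ 15/4 + 145.161ms (3/8)
8. 1596.774ms @ 33/8 + 145.161ms (3/8)
9. 1741.935ms @ 9/2 + 290.323ms (3/4)
10. 2032.258ms @ 21/4 + 290.323ms (3/4)
11. 2322.581ms @ 6 + 580.645ms (3/2)
12. 2903.226ms @ 15/2 + 290.323ms (3/4)
13. 3193.548ms @ 33/4 + 870.968ms (9/4)
14. 4064.516ms @ 21/2 + 580.645ms (3/2)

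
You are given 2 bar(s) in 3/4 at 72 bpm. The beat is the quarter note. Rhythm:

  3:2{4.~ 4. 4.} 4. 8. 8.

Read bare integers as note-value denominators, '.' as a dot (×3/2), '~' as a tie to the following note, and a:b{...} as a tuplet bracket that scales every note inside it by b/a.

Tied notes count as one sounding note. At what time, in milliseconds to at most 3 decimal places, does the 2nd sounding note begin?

1. 0.0ms @ 0 + 1666.667ms (2)
2. 1666.667ms @ 2 + 833.333ms (1)
3. 2500.0ms @ 3 + 1250.0ms (3/2)
4. 3750.0ms @ 9/2 + 625.0ms (3/4)
5. 4375.0ms @ 21/4 + 625.0ms (3/4)

note 2 onset = 2b = 1666.667ms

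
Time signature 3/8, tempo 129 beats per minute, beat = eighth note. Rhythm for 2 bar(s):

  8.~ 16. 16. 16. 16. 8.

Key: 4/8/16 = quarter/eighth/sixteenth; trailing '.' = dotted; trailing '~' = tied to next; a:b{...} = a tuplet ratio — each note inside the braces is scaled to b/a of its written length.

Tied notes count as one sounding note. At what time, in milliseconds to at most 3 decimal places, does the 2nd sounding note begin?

note 2 onset = 9/4b = 1046.512ms

1. 0.0ms @ 0 + 1046.512ms (9/4)
2. 1046.512ms @ 9/4 + 348.837ms (3/4)
3. 1395.349ms @ 3 + 348.837ms (3/4)
4. 1744.186ms @ 15/4 + 348.837ms (3/4)
5. 2093.023ms @ 9/2 + 697.674ms (3/2)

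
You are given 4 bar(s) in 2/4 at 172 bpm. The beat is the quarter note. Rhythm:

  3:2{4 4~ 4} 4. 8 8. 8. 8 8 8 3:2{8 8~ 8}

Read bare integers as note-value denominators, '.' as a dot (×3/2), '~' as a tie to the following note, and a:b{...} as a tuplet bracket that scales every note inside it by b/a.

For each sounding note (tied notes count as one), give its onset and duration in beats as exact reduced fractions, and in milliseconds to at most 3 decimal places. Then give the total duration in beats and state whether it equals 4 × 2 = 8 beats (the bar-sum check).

1) 0.0ms=0b +232.558ms=2/3b
2) 232.558ms=2/3b +465.116ms=4/3b
3) 697.674ms=2b +523.256ms=3/2b
4) 1220.93ms=7/2b +174.419ms=1/2b
5) 1395.349ms=4b +261.628ms=3/4b
6) 1656.977ms=19/4b +261.628ms=3/4b
7) 1918.605ms=11/2b +174.419ms=1/2b
8) 2093.023ms=6b +174.419ms=1/2b
9) 2267.442ms=13/2b +174.419ms=1/2b
10) 2441.86ms=7b +116.279ms=1/3b
11) 2558.14ms=22/3b +232.558ms=2/3b
Σ=8b of 8 (172bpm 2/4) — PASS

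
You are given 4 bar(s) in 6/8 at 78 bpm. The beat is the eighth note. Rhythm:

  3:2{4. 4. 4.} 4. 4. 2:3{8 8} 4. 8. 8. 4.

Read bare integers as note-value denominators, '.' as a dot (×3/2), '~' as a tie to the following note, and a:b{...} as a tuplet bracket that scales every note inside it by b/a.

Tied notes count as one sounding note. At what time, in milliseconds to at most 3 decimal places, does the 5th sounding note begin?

1. 0.0ms @ 0 + 1538.462ms (2)
2. 1538.462ms @ 2 + 1538.462ms (2)
3. 3076.923ms @ 4 + 1538.462ms (2)
4. 4615.385ms @ 6 + 2307.692ms (3)
5. 6923.077ms @ 9 + 2307.692ms (3)
6. 9230.769ms @ 12 + 1153.846ms (3/2)
7. 10384.615ms @ 27/2 + 1153.846ms (3/2)
8. 11538.462ms @ 15 + 2307.692ms (3)
9. 13846.154ms @ 18 + 1153.846ms (3/2)
10. 15000.0ms @ 39/2 + 1153.846ms (3/2)
11. 16153.846ms @ 21 + 2307.692ms (3)

note 5 onset = 9b = 6923.077ms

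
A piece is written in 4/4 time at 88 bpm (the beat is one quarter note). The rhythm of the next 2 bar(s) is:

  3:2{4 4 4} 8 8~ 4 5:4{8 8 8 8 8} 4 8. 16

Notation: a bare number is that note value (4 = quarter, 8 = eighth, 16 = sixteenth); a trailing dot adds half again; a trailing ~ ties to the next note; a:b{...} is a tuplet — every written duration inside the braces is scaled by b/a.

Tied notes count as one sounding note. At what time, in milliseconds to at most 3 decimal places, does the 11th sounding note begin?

1. 0.0ms @ 0 + 454.545ms (2/3)
2. 454.545ms @ 2/3 + 454.545ms (2/3)
3. 909.091ms @ 4/3 + 454.545ms (2/3)
4. 1363.636ms @ 2 + 340.909ms (1/2)
5. 1704.545ms @ 5/2 + 1022.727ms (3/2)
6. 2727.273ms @ 4 + 272.727ms (2/5)
7. 3000.0ms @ 22/5 + 272.727ms (2/5)
8. 3272.727ms @ 24/5 + 272.727ms (2/5)
9. 3545.455ms @ 26/5 + 272.727ms (2/5)
10. 3818.182ms @ 28/5 + 272.727ms (2/5)
11. 4090.909ms @ 6 + 681.818ms (1)
12. 4772.727ms @ 7 + 511.364ms (3/4)
13. 5284.091ms @ 31/4 + 170.455ms (1/4)

note 11 onset = 6b = 4090.909ms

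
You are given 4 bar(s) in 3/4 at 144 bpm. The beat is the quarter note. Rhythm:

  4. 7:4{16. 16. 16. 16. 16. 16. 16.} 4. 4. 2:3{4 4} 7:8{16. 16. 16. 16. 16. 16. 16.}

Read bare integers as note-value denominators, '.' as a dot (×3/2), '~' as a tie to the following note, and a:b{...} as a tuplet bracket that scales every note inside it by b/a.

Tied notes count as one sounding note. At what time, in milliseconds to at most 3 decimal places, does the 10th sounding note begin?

1. 0.0ms @ 0 + 625.0ms (3/2)
2. 625.0ms @ 3/2 + 89.286ms (3/14)
3. 714.286ms @ 12/7 + 89.286ms (3/14)
4. 803.571ms @ 27/14 + 89.286ms (3/14)
5. 892.857ms @ 15/7 + 89.286ms (3/14)
6. 982.143ms @ 33/14 + 89.286ms (3/14)
7. 1071.429ms @ 18/7 + 89.286ms (3/14)
8. 1160.714ms @ 39/14 + 89.286ms (3/14)
9. 1250.0ms @ 3 + 625.0ms (3/2)
10. 1875.0ms @ 9/2 + 625.0ms (3/2)
11. 2500.0ms @ 6 + 625.0ms (3/2)
12. 3125.0ms @ 15/2 + 625.0ms (3/2)
13. 3750.0ms @ 9 + 178.571ms (3/7)
14. 3928.571ms @ 66/7 + 178.571ms (3/7)
15. 4107.143ms @ 69/7 + 178.571ms (3/7)
16. 4285.714ms @ 72/7 + 178.571ms (3/7)
17. 4464.286ms @ 75/7 + 178.571ms (3/7)
18. 4642.857ms @ 78/7 + 178.571ms (3/7)
19. 4821.429ms @ 81/7 + 178.571ms (3/7)

note 10 onset = 9/2b = 1875.0ms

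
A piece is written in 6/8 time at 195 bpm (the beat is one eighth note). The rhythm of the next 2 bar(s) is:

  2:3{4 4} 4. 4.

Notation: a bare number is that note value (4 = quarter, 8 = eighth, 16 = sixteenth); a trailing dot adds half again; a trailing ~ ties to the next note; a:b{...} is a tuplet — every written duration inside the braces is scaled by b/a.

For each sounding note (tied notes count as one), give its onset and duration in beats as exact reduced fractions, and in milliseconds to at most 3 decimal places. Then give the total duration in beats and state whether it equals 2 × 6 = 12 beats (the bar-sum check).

1) 0.0ms=0b +923.077ms=3b
2) 923.077ms=3b +923.077ms=3b
3) 1846.154ms=6b +923.077ms=3b
4) 2769.231ms=9b +923.077ms=3b
Σ=12b of 12 (195bpm 6/8) — PASS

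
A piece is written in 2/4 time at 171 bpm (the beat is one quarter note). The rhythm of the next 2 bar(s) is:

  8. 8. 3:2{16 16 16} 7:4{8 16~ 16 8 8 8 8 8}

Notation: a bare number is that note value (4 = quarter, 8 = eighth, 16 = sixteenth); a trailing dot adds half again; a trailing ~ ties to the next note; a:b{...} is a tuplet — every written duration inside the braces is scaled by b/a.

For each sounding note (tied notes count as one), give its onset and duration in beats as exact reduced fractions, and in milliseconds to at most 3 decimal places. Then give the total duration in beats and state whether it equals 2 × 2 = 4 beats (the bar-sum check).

1) 0.0ms=0b +263.158ms=3/4b
2) 263.158ms=3/4b +263.158ms=3/4b
3) 526.316ms=3/2b +58.48ms=1/6b
4) 584.795ms=5/3b +58.48ms=1/6b
5) 643.275ms=11/6b +58.48ms=1/6b
6) 701.754ms=2b +100.251ms=2/7b
7) 802.005ms=16/7b +100.251ms=2/7b
8) 902.256ms=18/7b +100.251ms=2/7b
9) 1002.506ms=20/7b +100.251ms=2/7b
10) 1102.757ms=22/7b +100.251ms=2/7b
11) 1203.008ms=24/7b +100.251ms=2/7b
12) 1303.258ms=26/7b +100.251ms=2/7b
Σ=4b of 4 (171bpm 2/4) — PASS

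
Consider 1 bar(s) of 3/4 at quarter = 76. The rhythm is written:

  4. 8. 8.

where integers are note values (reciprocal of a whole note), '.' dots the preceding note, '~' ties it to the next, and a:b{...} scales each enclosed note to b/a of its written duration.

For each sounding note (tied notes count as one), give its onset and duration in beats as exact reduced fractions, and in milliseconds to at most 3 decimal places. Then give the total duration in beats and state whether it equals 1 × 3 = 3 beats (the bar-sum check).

1) 0.0ms=0b +1184.211ms=3/2b
2) 1184.211ms=3/2b +592.105ms=3/4b
3) 1776.316ms=9/4b +592.105ms=3/4b
Σ=3b of 3 (76bpm 3/4) — PASS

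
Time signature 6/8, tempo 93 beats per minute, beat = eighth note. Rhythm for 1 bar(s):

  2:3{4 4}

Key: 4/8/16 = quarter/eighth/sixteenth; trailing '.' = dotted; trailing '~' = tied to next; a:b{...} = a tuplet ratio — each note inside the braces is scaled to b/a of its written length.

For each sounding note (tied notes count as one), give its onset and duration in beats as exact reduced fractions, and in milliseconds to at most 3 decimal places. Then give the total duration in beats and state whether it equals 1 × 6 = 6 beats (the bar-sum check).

1) 0.0ms=0b +1935.484ms=3b
2) 1935.484ms=3b +1935.484ms=3b
Σ=6b of 6 (93bpm 6/8) — PASS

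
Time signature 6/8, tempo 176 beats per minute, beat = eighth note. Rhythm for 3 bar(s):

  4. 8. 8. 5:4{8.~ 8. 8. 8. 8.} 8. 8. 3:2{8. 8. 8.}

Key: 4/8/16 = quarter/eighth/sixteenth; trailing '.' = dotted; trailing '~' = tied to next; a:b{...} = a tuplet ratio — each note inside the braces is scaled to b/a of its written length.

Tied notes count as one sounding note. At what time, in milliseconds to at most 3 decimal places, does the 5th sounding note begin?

1. 0.0ms @ 0 + 1022.727ms (3)
2. 1022.727ms @ 3 + 511.364ms (3/2)
3. 1534.091ms @ 9/2 + 511.364ms (3/2)
4. 2045.455ms @ 6 + 818.182ms (12/5)
5. 2863.636ms @ 42/5 + 409.091ms (6/5)
6. 3272.727ms @ 48/5 + 409.091ms (6/5)
7. 3681.818ms @ 54/5 + 409.091ms (6/5)
8. 4090.909ms @ 12 + 511.364ms (3/2)
9. 4602.273ms @ 27/2 + 511.364ms (3/2)
10. 5113.636ms @ 15 + 340.909ms (1)
11. 5454.545ms @ 16 + 340.909ms (1)
12. 5795.455ms @ 17 + 340.909ms (1)

note 5 onset = 42/5b = 2863.636ms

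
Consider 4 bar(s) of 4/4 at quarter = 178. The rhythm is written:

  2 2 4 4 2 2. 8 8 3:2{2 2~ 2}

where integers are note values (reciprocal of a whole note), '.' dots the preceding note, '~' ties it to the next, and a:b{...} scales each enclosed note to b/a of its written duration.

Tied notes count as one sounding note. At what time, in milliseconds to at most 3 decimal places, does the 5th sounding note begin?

note 5 onset = 6b = 2022.472ms

1. 0.0ms @ 0 + 674.157ms (2)
2. 674.157ms @ 2 + 674.157ms (2)
3. 1348.315ms @ 4 + 337.079ms (1)
4. 1685.393ms @ 5 + 337.079ms (1)
5. 2022.472ms @ 6 + 674.157ms (2)
6. 2696.629ms @ 8 + 1011.236ms (3)
7. 3707.865ms @ 11 + 168.539ms (1/2)
8. 3876.404ms @ 23/2 + 168.539ms (1/2)
9. 4044.944ms @ 12 + 449.438ms (4/3)
10. 4494.382ms @ 40/3 + 898.876ms (8/3)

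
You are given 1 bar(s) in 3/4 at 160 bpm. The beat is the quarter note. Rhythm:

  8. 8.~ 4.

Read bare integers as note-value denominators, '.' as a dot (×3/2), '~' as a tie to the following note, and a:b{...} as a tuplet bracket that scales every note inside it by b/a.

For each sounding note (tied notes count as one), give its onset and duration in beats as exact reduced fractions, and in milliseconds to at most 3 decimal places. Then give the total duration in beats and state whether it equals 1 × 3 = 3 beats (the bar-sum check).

1) 0.0ms=0b +281.25ms=3/4b
2) 281.25ms=3/4b +843.75ms=9/4b
Σ=3b of 3 (160bpm 3/4) — PASS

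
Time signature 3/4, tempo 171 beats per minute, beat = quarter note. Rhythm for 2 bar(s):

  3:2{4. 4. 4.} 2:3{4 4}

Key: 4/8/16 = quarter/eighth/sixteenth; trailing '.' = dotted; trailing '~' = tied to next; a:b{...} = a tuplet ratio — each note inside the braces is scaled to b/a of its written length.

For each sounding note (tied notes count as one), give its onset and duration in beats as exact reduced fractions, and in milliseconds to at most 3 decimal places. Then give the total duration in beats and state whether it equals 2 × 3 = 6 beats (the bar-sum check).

1) 0.0ms=0b +350.877ms=1b
2) 350.877ms=1b +350.877ms=1b
3) 701.754ms=2b +350.877ms=1b
4) 1052.632ms=3b +526.316ms=3/2b
5) 1578.947ms=9/2b +526.316ms=3/2b
Σ=6b of 6 (171bpm 3/4) — PASS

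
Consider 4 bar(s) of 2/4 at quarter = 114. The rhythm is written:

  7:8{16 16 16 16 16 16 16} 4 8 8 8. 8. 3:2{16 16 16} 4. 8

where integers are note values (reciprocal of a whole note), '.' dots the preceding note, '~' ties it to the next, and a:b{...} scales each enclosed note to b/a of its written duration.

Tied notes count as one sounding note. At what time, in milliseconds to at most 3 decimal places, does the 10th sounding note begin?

note 10 onset = 7/2b = 1842.105ms

1. 0.0ms @ 0 + 150.376ms (2/7)
2. 150.376ms @ 2/7 + 150.376ms (2/7)
3. 300.752ms @ 4/7 + 150.376ms (2/7)
4. 451.128ms @ 6/7 + 150.376ms (2/7)
5. 601.504ms @ 8/7 + 150.376ms (2/7)
6. 751.88ms @ 10/7 + 150.376ms (2/7)
7. 902.256ms @ 12/7 + 150.376ms (2/7)
8. 1052.632ms @ 2 + 526.316ms (1)
9. 1578.947ms @ 3 + 263.158ms (1/2)
10. 1842.105ms @ 7/2 + 263.158ms (1/2)
11. 2105.263ms @ 4 + 394.737ms (3/4)
12. 2500.0ms @ 19/4 + 394.737ms (3/4)
13. 2894.737ms @ 11/2 + 87.719ms (1/6)
14. 2982.456ms @ 17/3 + 87.719ms (1/6)
15. 3070.175ms @ 35/6 + 87.719ms (1/6)
16. 3157.895ms @ 6 + 789.474ms (3/2)
17. 3947.368ms @ 15/2 + 263.158ms (1/2)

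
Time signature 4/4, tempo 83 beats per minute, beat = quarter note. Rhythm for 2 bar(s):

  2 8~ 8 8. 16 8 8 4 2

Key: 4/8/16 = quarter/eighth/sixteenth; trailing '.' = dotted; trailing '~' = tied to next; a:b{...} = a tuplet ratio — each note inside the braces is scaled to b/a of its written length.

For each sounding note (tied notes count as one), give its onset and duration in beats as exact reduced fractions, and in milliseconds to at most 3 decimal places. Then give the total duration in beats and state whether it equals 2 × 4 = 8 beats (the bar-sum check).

1) 0.0ms=0b +1445.783ms=2b
2) 1445.783ms=2b +722.892ms=1b
3) 2168.675ms=3b +542.169ms=3/4b
4) 2710.843ms=15/4b +180.723ms=1/4b
5) 2891.566ms=4b +361.446ms=1/2b
6) 3253.012ms=9/2b +361.446ms=1/2b
7) 3614.458ms=5b +722.892ms=1b
8) 4337.349ms=6b +1445.783ms=2b
Σ=8b of 8 (83bpm 4/4) — PASS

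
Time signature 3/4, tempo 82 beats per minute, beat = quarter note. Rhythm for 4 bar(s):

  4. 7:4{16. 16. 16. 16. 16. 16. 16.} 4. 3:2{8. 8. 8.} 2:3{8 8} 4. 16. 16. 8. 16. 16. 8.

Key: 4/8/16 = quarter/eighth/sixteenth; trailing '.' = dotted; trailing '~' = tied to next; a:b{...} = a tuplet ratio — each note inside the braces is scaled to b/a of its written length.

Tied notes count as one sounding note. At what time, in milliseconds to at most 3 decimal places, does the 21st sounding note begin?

1. 0.0ms @ 0 + 1097.561ms (3/2)
2. 1097.561ms @ 3/2 + 156.794ms (3/14)
3. 1254.355ms @ 12/7 + 156.794ms (3/14)
4. 1411.15ms @ 27/14 + 156.794ms (3/14)
5. 1567.944ms @ 15/7 + 156.794ms (3/14)
6. 1724.739ms @ 33/14 + 156.794ms (3/14)
7. 1881.533ms @ 18/7 + 156.794ms (3/14)
8. 2038.328ms @ 39/14 + 156.794ms (3/14)
9. 2195.122ms @ 3 + 1097.561ms (3/2)
10. 3292.683ms @ 9/2 + 365.854ms (1/2)
11. 3658.537ms @ 5 + 365.854ms (1/2)
12. 4024.39ms @ 11/2 + 365.854ms (1/2)
13. 4390.244ms @ 6 + 548.78ms (3/4)
14. 4939.024ms @ 27/4 + 548.78ms (3/4)
15. 5487.805ms @ 15/2 + 1097.561ms (3/2)
16. 6585.366ms @ 9 + 274.39ms (3/8)
17. 6859.756ms @ 75/8 + 274.39ms (3/8)
18. 7134.146ms @ 39/4 + 548.78ms (3/4)
19. 7682.927ms @ 21/2 + 274.39ms (3/8)
20. 7957.317ms @ 87/8 + 274.39ms (3/8)
21. 8231.707ms @ 45/4 + 548.78ms (3/4)

note 21 onset = 45/4b = 8231.707ms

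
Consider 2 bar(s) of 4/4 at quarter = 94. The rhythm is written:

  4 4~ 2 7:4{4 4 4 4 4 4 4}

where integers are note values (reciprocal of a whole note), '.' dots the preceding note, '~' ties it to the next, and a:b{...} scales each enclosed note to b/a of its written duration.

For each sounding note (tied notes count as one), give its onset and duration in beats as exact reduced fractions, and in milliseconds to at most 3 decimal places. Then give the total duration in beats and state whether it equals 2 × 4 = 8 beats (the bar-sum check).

1) 0.0ms=0b +638.298ms=1b
2) 638.298ms=1b +1914.894ms=3b
3) 2553.191ms=4b +364.742ms=4/7b
4) 2917.933ms=32/7b +364.742ms=4/7b
5) 3282.675ms=36/7b +364.742ms=4/7b
6) 3647.416ms=40/7b +364.742ms=4/7b
7) 4012.158ms=44/7b +364.742ms=4/7b
8) 4376.9ms=48/7b +364.742ms=4/7b
9) 4741.641ms=52/7b +364.742ms=4/7b
Σ=8b of 8 (94bpm 4/4) — PASS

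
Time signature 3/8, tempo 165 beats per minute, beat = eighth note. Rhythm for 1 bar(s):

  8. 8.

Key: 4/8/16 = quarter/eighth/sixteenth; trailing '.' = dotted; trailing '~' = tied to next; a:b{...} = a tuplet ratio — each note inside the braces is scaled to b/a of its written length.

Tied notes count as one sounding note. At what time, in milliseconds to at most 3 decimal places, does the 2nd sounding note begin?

note 2 onset = 3/2b = 545.455ms

1. 0.0ms @ 0 + 545.455ms (3/2)
2. 545.455ms @ 3/2 + 545.455ms (3/2)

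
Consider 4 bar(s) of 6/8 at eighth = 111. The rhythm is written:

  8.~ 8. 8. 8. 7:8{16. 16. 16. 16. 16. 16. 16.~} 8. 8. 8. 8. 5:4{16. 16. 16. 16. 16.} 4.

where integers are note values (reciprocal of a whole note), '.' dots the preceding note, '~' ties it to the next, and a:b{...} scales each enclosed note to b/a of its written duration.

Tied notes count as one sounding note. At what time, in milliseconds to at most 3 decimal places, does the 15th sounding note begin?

1. 0.0ms @ 0 + 1621.622ms (3)
2. 1621.622ms @ 3 + 810.811ms (3/2)
3. 2432.432ms @ 9/2 + 810.811ms (3/2)
4. 3243.243ms @ 6 + 463.32ms (6/7)
5. 3706.564ms @ 48/7 + 463.32ms (6/7)
6. 4169.884ms @ 54/7 + 463.32ms (6/7)
7. 4633.205ms @ 60/7 + 463.32ms (6/7)
8. 5096.525ms @ 66/7 + 463.32ms (6/7)
9. 5559.846ms @ 72/7 + 463.32ms (6/7)
10. 6023.166ms @ 78/7 + 1274.131ms (33/14)
11. 7297.297ms @ 27/2 + 810.811ms (3/2)
12. 8108.108ms @ 15 + 810.811ms (3/2)
13. 8918.919ms @ 33/2 + 810.811ms (3/2)
14. 9729.73ms @ 18 + 324.324ms (3/5)
15. 10054.054ms @ 93/5 + 324.324ms (3/5)
16. 10378.378ms @ 96/5 + 324.324ms (3/5)
17. 10702.703ms @ 99/5 + 324.324ms (3/5)
18. 11027.027ms @ 102/5 + 324.324ms (3/5)
19. 11351.351ms @ 21 + 1621.622ms (3)

note 15 onset = 93/5b = 10054.054ms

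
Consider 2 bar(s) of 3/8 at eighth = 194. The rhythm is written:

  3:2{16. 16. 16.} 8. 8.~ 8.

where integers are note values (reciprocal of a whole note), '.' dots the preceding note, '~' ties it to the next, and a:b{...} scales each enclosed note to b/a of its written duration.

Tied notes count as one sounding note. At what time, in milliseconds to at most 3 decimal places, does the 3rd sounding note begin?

note 3 onset = 1b = 309.278ms

1. 0.0ms @ 0 + 154.639ms (1/2)
2. 154.639ms @ 1/2 + 154.639ms (1/2)
3. 309.278ms @ 1 + 154.639ms (1/2)
4. 463.918ms @ 3/2 + 463.918ms (3/2)
5. 927.835ms @ 3 + 927.835ms (3)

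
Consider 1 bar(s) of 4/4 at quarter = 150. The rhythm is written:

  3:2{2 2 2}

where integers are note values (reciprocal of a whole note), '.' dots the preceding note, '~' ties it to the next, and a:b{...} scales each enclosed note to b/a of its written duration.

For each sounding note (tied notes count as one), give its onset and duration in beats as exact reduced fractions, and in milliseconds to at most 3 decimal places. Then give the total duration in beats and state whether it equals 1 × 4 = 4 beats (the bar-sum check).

1) 0.0ms=0b +533.333ms=4/3b
2) 533.333ms=4/3b +533.333ms=4/3b
3) 1066.667ms=8/3b +533.333ms=4/3b
Σ=4b of 4 (150bpm 4/4) — PASS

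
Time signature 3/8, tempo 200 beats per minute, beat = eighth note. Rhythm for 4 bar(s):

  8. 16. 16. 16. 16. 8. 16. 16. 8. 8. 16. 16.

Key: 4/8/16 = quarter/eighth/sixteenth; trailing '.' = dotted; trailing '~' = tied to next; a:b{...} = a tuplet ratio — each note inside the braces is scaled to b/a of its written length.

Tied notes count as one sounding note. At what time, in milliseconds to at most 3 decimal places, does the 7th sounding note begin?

note 7 onset = 6b = 1800.0ms

1. 0.0ms @ 0 + 450.0ms (3/2)
2. 450.0ms @ 3/2 + 225.0ms (3/4)
3. 675.0ms @ 9/4 + 225.0ms (3/4)
4. 900.0ms @ 3 + 225.0ms (3/4)
5. 1125.0ms @ 15/4 + 225.0ms (3/4)
6. 1350.0ms @ 9/2 + 450.0ms (3/2)
7. 1800.0ms @ 6 + 225.0ms (3/4)
8. 2025.0ms @ 27/4 + 225.0ms (3/4)
9. 2250.0ms @ 15/2 + 450.0ms (3/2)
10. 2700.0ms @ 9 + 450.0ms (3/2)
11. 3150.0ms @ 21/2 + 225.0ms (3/4)
12. 3375.0ms @ 45/4 + 225.0ms (3/4)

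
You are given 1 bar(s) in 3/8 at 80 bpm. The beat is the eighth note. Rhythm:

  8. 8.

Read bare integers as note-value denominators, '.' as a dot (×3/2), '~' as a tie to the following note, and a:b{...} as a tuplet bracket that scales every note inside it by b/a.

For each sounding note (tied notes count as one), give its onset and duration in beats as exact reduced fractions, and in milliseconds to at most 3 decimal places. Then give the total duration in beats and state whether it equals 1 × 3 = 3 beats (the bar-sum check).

1) 0.0ms=0b +1125.0ms=3/2b
2) 1125.0ms=3/2b +1125.0ms=3/2b
Σ=3b of 3 (80bpm 3/8) — PASS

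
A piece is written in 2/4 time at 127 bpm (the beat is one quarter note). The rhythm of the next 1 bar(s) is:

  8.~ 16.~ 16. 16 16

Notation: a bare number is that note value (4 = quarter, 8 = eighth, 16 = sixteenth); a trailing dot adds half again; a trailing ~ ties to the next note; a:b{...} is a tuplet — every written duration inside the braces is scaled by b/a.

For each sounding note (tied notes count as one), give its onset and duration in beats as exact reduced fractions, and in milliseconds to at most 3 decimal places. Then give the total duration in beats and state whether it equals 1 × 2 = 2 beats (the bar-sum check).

1) 0.0ms=0b +708.661ms=3/2b
2) 708.661ms=3/2b +118.11ms=1/4b
3) 826.772ms=7/4b +118.11ms=1/4b
Σ=2b of 2 (127bpm 2/4) — PASS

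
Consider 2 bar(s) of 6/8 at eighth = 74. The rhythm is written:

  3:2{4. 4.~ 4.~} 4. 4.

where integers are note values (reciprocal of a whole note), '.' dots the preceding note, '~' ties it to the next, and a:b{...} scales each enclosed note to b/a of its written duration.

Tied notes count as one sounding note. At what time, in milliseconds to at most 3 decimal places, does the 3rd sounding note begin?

1. 0.0ms @ 0 + 1621.622ms (2)
2. 1621.622ms @ 2 + 5675.676ms (7)
3. 7297.297ms @ 9 + 2432.432ms (3)

note 3 onset = 9b = 7297.297ms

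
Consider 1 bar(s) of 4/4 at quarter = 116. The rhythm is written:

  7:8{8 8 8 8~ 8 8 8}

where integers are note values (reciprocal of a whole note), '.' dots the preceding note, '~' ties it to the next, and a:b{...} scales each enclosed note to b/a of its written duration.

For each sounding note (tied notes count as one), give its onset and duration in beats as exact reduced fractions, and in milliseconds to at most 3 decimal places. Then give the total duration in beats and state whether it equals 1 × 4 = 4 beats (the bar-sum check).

1) 0.0ms=0b +295.567ms=4/7b
2) 295.567ms=4/7b +295.567ms=4/7b
3) 591.133ms=8/7b +295.567ms=4/7b
4) 886.7ms=12/7b +591.133ms=8/7b
5) 1477.833ms=20/7b +295.567ms=4/7b
6) 1773.399ms=24/7b +295.567ms=4/7b
Σ=4b of 4 (116bpm 4/4) — PASS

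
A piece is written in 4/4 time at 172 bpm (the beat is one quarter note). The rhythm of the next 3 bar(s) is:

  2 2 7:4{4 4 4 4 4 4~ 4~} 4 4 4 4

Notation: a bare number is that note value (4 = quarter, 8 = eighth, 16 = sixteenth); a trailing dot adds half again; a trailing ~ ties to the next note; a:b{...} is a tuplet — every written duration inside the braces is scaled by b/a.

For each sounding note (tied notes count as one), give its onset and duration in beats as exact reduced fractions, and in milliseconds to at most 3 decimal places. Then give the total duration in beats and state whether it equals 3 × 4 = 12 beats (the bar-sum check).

1) 0.0ms=0b +697.674ms=2b
2) 697.674ms=2b +697.674ms=2b
3) 1395.349ms=4b +199.336ms=4/7b
4) 1594.684ms=32/7b +199.336ms=4/7b
5) 1794.02ms=36/7b +199.336ms=4/7b
6) 1993.355ms=40/7b +199.336ms=4/7b
7) 2192.691ms=44/7b +199.336ms=4/7b
8) 2392.027ms=48/7b +747.508ms=15/7b
9) 3139.535ms=9b +348.837ms=1b
10) 3488.372ms=10b +348.837ms=1b
11) 3837.209ms=11b +348.837ms=1b
Σ=12b of 12 (172bpm 4/4) — PASS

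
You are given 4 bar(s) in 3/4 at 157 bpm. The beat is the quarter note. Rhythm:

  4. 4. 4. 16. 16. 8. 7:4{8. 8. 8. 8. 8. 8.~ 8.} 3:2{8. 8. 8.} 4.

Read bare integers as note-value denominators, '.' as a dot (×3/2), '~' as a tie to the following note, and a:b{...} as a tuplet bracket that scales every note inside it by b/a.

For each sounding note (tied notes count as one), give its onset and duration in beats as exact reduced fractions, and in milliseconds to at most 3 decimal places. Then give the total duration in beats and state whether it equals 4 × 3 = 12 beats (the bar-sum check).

1) 0.0ms=0b +573.248ms=3/2b
2) 573.248ms=3/2b +573.248ms=3/2b
3) 1146.497ms=3b +573.248ms=3/2b
4) 1719.745ms=9/2b +143.312ms=3/8b
5) 1863.057ms=39/8b +143.312ms=3/8b
6) 2006.369ms=21/4b +286.624ms=3/4b
7) 2292.994ms=6b +163.785ms=3/7b
8) 2456.779ms=45/7b +163.785ms=3/7b
9) 2620.564ms=48/7b +163.785ms=3/7b
10) 2784.349ms=51/7b +163.785ms=3/7b
11) 2948.135ms=54/7b +163.785ms=3/7b
12) 3111.92ms=57/7b +327.571ms=6/7b
13) 3439.49ms=9b +191.083ms=1/2b
14) 3630.573ms=19/2b +191.083ms=1/2b
15) 3821.656ms=10b +191.083ms=1/2b
16) 4012.739ms=21/2b +573.248ms=3/2b
Σ=12b of 12 (157bpm 3/4) — PASS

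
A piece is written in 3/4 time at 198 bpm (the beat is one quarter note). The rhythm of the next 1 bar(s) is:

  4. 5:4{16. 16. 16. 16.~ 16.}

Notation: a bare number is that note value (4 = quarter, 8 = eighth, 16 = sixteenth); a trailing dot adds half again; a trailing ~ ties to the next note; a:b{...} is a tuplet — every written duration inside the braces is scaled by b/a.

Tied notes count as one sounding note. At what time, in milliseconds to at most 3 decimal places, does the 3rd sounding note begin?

note 3 onset = 9/5b = 545.455ms

1. 0.0ms @ 0 + 454.545ms (3/2)
2. 454.545ms @ 3/2 + 90.909ms (3/10)
3. 545.455ms @ 9/5 + 90.909ms (3/10)
4. 636.364ms @ 21/10 + 90.909ms (3/10)
5. 727.273ms @ 12/5 + 181.818ms (3/5)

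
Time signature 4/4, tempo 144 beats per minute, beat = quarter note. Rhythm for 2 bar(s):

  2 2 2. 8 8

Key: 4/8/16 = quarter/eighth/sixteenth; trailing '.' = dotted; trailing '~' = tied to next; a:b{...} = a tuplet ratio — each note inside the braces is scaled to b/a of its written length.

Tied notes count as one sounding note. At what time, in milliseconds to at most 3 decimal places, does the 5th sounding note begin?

1. 0.0ms @ 0 + 833.333ms (2)
2. 833.333ms @ 2 + 833.333ms (2)
3. 1666.667ms @ 4 + 1250.0ms (3)
4. 2916.667ms @ 7 + 208.333ms (1/2)
5. 3125.0ms @ 15/2 + 208.333ms (1/2)

note 5 onset = 15/2b = 3125.0ms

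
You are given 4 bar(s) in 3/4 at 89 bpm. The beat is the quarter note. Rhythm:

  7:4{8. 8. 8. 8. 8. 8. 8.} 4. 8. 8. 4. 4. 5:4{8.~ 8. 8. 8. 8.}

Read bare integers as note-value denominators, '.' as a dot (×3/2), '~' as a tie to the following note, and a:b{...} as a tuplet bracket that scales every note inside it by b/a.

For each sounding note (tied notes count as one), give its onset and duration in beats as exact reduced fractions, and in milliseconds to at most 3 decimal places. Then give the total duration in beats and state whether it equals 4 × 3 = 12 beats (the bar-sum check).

1) 0.0ms=0b +288.925ms=3/7b
2) 288.925ms=3/7b +288.925ms=3/7b
3) 577.849ms=6/7b +288.925ms=3/7b
4) 866.774ms=9/7b +288.925ms=3/7b
5) 1155.698ms=12/7b +288.925ms=3/7b
6) 1444.623ms=15/7b +288.925ms=3/7b
7) 1733.547ms=18/7b +288.925ms=3/7b
8) 2022.472ms=3b +1011.236ms=3/2b
9) 3033.708ms=9/2b +505.618ms=3/4b
10) 3539.326ms=21/4b +505.618ms=3/4b
11) 4044.944ms=6b +1011.236ms=3/2b
12) 5056.18ms=15/2b +1011.236ms=3/2b
13) 6067.416ms=9b +808.989ms=6/5b
14) 6876.404ms=51/5b +404.494ms=3/5b
15) 7280.899ms=54/5b +404.494ms=3/5b
16) 7685.393ms=57/5b +404.494ms=3/5b
Σ=12b of 12 (89bpm 3/4) — PASS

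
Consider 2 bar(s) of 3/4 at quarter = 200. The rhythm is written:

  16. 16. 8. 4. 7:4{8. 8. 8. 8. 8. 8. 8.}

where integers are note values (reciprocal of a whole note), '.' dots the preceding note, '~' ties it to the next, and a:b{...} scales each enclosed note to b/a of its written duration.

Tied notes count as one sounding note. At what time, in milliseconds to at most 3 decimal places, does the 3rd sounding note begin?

note 3 onset = 3/4b = 225.0ms

1. 0.0ms @ 0 + 112.5ms (3/8)
2. 112.5ms @ 3/8 + 112.5ms (3/8)
3. 225.0ms @ 3/4 + 225.0ms (3/4)
4. 450.0ms @ 3/2 + 450.0ms (3/2)
5. 900.0ms @ 3 + 128.571ms (3/7)
6. 1028.571ms @ 24/7 + 128.571ms (3/7)
7. 1157.143ms @ 27/7 + 128.571ms (3/7)
8. 1285.714ms @ 30/7 + 128.571ms (3/7)
9. 1414.286ms @ 33/7 + 128.571ms (3/7)
10. 1542.857ms @ 36/7 + 128.571ms (3/7)
11. 1671.429ms @ 39/7 + 128.571ms (3/7)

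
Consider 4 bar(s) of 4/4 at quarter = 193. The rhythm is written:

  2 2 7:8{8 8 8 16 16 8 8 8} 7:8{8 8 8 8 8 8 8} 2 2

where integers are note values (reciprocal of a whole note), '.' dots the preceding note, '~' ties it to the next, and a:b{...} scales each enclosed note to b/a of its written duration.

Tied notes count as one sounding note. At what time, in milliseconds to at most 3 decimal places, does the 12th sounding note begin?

note 12 onset = 60/7b = 2664.693ms

1. 0.0ms @ 0 + 621.762ms (2)
2. 621.762ms @ 2 + 621.762ms (2)
3. 1243.523ms @ 4 + 177.646ms (4/7)
4. 1421.17ms @ 32/7 + 177.646ms (4/7)
5. 1598.816ms @ 36/7 + 177.646ms (4/7)
6. 1776.462ms @ 40/7 + 88.823ms (2/7)
7. 1865.285ms @ 6 + 88.823ms (2/7)
8. 1954.108ms @ 44/7 + 177.646ms (4/7)
9. 2131.754ms @ 48/7 + 177.646ms (4/7)
10. 2309.4ms @ 52/7 + 177.646ms (4/7)
11. 2487.047ms @ 8 + 177.646ms (4/7)
12. 2664.693ms @ 60/7 + 177.646ms (4/7)
13. 2842.339ms @ 64/7 + 177.646ms (4/7)
14. 3019.985ms @ 68/7 + 177.646ms (4/7)
15. 3197.631ms @ 72/7 + 177.646ms (4/7)
16. 3375.278ms @ 76/7 + 177.646ms (4/7)
17. 3552.924ms @ 80/7 + 177.646ms (4/7)
18. 3730.57ms @ 12 + 621.762ms (2)
19. 4352.332ms @ 14 + 621.762ms (2)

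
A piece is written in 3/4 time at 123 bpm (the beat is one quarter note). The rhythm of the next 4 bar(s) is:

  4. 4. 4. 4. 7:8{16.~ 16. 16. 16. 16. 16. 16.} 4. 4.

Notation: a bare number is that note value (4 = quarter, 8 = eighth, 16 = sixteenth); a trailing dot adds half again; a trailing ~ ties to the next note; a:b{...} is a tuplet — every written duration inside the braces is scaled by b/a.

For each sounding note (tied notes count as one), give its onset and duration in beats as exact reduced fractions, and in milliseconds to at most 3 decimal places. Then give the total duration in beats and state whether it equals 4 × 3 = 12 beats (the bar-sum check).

1) 0.0ms=0b +731.707ms=3/2b
2) 731.707ms=3/2b +731.707ms=3/2b
3) 1463.415ms=3b +731.707ms=3/2b
4) 2195.122ms=9/2b +731.707ms=3/2b
5) 2926.829ms=6b +418.118ms=6/7b
6) 3344.948ms=48/7b +209.059ms=3/7b
7) 3554.007ms=51/7b +209.059ms=3/7b
8) 3763.066ms=54/7b +209.059ms=3/7b
9) 3972.125ms=57/7b +209.059ms=3/7b
10) 4181.185ms=60/7b +209.059ms=3/7b
11) 4390.244ms=9b +731.707ms=3/2b
12) 5121.951ms=21/2b +731.707ms=3/2b
Σ=12b of 12 (123bpm 3/4) — PASS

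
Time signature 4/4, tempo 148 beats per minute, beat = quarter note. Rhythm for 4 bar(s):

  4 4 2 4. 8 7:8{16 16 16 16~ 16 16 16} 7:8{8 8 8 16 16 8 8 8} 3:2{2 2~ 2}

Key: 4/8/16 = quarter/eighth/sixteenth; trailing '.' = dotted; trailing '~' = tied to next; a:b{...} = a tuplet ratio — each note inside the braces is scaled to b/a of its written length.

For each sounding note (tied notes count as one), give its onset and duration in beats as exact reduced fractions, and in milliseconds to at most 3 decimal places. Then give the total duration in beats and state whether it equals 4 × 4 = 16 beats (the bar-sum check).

1) 0.0ms=0b +405.405ms=1b
2) 405.405ms=1b +405.405ms=1b
3) 810.811ms=2b +810.811ms=2b
4) 1621.622ms=4b +608.108ms=3/2b
5) 2229.73ms=11/2b +202.703ms=1/2b
6) 2432.432ms=6b +115.83ms=2/7b
7) 2548.263ms=44/7b +115.83ms=2/7b
8) 2664.093ms=46/7b +115.83ms=2/7b
9) 2779.923ms=48/7b +231.66ms=4/7b
10) 3011.583ms=52/7b +115.83ms=2/7b
11) 3127.413ms=54/7b +115.83ms=2/7b
12) 3243.243ms=8b +231.66ms=4/7b
13) 3474.903ms=60/7b +231.66ms=4/7b
14) 3706.564ms=64/7b +231.66ms=4/7b
15) 3938.224ms=68/7b +115.83ms=2/7b
16) 4054.054ms=10b +115.83ms=2/7b
17) 4169.884ms=72/7b +231.66ms=4/7b
18) 4401.544ms=76/7b +231.66ms=4/7b
19) 4633.205ms=80/7b +231.66ms=4/7b
20) 4864.865ms=12b +540.541ms=4/3b
21) 5405.405ms=40/3b +1081.081ms=8/3b
Σ=16b of 16 (148bpm 4/4) — PASS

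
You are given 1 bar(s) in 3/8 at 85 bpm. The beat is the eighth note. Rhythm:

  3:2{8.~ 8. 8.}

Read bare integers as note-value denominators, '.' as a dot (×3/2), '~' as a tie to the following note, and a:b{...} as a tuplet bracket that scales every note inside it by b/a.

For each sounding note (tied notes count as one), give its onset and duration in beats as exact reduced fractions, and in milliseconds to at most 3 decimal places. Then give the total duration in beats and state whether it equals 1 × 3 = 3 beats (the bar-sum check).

1) 0.0ms=0b +1411.765ms=2b
2) 1411.765ms=2b +705.882ms=1b
Σ=3b of 3 (85bpm 3/8) — PASS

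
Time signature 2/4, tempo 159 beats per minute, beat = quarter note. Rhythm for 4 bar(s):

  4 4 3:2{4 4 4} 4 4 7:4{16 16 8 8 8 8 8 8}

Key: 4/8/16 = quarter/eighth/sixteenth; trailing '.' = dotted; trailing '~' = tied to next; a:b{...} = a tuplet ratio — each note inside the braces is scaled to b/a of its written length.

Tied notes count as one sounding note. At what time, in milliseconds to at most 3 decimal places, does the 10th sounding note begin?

note 10 onset = 44/7b = 2371.968ms

1. 0.0ms @ 0 + 377.358ms (1)
2. 377.358ms @ 1 + 377.358ms (1)
3. 754.717ms @ 2 + 251.572ms (2/3)
4. 1006.289ms @ 8/3 + 251.572ms (2/3)
5. 1257.862ms @ 10/3 + 251.572ms (2/3)
6. 1509.434ms @ 4 + 377.358ms (1)
7. 1886.792ms @ 5 + 377.358ms (1)
8. 2264.151ms @ 6 + 53.908ms (1/7)
9. 2318.059ms @ 43/7 + 53.908ms (1/7)
10. 2371.968ms @ 44/7 + 107.817ms (2/7)
11. 2479.784ms @ 46/7 + 107.817ms (2/7)
12. 2587.601ms @ 48/7 + 107.817ms (2/7)
13. 2695.418ms @ 50/7 + 107.817ms (2/7)
14. 2803.235ms @ 52/7 + 107.817ms (2/7)
15. 2911.051ms @ 54/7 + 107.817ms (2/7)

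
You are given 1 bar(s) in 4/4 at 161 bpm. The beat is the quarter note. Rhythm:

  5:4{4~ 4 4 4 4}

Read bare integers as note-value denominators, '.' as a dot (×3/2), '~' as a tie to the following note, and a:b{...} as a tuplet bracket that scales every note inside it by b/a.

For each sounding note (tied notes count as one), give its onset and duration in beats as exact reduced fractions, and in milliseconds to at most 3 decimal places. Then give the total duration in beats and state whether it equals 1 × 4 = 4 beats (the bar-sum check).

1) 0.0ms=0b +596.273ms=8/5b
2) 596.273ms=8/5b +298.137ms=4/5b
3) 894.41ms=12/5b +298.137ms=4/5b
4) 1192.547ms=16/5b +298.137ms=4/5b
Σ=4b of 4 (161bpm 4/4) — PASS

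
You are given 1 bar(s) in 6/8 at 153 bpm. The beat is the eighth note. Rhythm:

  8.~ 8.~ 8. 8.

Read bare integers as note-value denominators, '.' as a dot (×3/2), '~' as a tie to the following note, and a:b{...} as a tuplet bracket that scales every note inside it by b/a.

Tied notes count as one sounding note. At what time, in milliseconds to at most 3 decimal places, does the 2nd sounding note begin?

1. 0.0ms @ 0 + 1764.706ms (9/2)
2. 1764.706ms @ 9/2 + 588.235ms (3/2)

note 2 onset = 9/2b = 1764.706ms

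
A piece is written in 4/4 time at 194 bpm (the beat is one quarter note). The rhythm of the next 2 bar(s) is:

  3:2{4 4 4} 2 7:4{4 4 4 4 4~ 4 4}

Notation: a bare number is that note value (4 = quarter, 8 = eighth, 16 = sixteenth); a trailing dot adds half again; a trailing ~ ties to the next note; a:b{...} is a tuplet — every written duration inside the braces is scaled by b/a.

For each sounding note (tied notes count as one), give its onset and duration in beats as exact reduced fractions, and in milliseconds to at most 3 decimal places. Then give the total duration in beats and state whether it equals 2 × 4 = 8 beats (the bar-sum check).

1) 0.0ms=0b +206.186ms=2/3b
2) 206.186ms=2/3b +206.186ms=2/3b
3) 412.371ms=4/3b +206.186ms=2/3b
4) 618.557ms=2b +618.557ms=2b
5) 1237.113ms=4b +176.73ms=4/7b
6) 1413.844ms=32/7b +176.73ms=4/7b
7) 1590.574ms=36/7b +176.73ms=4/7b
8) 1767.305ms=40/7b +176.73ms=4/7b
9) 1944.035ms=44/7b +353.461ms=8/7b
10) 2297.496ms=52/7b +176.73ms=4/7b
Σ=8b of 8 (194bpm 4/4) — PASS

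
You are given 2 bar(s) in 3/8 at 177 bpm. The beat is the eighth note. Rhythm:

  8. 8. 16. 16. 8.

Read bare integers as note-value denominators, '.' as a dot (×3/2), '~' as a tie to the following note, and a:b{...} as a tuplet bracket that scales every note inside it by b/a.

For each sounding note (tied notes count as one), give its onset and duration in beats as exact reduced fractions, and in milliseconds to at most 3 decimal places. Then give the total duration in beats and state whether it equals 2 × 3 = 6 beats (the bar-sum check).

1) 0.0ms=0b +508.475ms=3/2b
2) 508.475ms=3/2b +508.475ms=3/2b
3) 1016.949ms=3b +254.237ms=3/4b
4) 1271.186ms=15/4b +254.237ms=3/4b
5) 1525.424ms=9/2b +508.475ms=3/2b
Σ=6b of 6 (177bpm 3/8) — PASS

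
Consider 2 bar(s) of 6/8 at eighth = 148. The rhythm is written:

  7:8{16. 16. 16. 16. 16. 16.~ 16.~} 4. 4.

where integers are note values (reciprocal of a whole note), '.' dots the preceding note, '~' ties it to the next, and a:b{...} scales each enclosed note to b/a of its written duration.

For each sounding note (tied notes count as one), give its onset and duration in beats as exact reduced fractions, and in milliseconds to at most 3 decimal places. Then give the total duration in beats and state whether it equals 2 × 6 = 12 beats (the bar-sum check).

1) 0.0ms=0b +347.49ms=6/7b
2) 347.49ms=6/7b +347.49ms=6/7b
3) 694.981ms=12/7b +347.49ms=6/7b
4) 1042.471ms=18/7b +347.49ms=6/7b
5) 1389.961ms=24/7b +347.49ms=6/7b
6) 1737.452ms=30/7b +1911.197ms=33/7b
7) 3648.649ms=9b +1216.216ms=3b
Σ=12b of 12 (148bpm 6/8) — PASS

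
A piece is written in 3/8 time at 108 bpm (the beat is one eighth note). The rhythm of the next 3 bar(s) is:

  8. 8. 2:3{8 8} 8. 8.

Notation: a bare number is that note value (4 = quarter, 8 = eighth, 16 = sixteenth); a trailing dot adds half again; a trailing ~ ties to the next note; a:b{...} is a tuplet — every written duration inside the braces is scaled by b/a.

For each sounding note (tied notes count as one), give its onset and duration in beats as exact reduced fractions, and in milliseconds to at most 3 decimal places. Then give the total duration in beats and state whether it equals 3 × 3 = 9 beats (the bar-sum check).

1) 0.0ms=0b +833.333ms=3/2b
2) 833.333ms=3/2b +833.333ms=3/2b
3) 1666.667ms=3b +833.333ms=3/2b
4) 2500.0ms=9/2b +833.333ms=3/2b
5) 3333.333ms=6b +833.333ms=3/2b
6) 4166.667ms=15/2b +833.333ms=3/2b
Σ=9b of 9 (108bpm 3/8) — PASS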